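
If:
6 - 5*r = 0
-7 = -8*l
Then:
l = 7/8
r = 6/5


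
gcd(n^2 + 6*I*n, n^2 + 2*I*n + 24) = n + 6*I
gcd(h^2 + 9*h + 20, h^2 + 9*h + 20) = h^2 + 9*h + 20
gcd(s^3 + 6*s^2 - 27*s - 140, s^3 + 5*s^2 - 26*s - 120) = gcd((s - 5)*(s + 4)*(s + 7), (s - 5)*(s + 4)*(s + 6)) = s^2 - s - 20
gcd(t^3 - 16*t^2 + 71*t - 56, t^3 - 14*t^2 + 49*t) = t - 7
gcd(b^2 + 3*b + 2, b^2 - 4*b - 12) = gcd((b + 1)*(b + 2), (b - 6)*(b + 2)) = b + 2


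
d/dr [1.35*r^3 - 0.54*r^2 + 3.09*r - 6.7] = 4.05*r^2 - 1.08*r + 3.09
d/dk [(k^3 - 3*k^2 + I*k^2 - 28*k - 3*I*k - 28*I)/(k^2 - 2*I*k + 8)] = (k^4 - 4*I*k^3 + k^2*(54 + 9*I) + k*(-48 + 72*I) - 168 - 24*I)/(k^4 - 4*I*k^3 + 12*k^2 - 32*I*k + 64)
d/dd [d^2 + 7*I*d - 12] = 2*d + 7*I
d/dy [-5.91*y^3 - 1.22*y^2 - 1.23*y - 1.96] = -17.73*y^2 - 2.44*y - 1.23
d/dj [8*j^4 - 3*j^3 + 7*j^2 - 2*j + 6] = 32*j^3 - 9*j^2 + 14*j - 2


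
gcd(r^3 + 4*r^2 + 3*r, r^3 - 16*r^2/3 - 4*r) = r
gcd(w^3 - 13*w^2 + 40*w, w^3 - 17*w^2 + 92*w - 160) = w^2 - 13*w + 40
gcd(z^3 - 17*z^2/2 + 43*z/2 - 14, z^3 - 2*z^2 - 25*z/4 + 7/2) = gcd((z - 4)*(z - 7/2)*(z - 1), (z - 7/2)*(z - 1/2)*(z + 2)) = z - 7/2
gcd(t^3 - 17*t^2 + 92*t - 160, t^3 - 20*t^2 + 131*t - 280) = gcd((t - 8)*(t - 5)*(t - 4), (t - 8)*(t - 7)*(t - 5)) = t^2 - 13*t + 40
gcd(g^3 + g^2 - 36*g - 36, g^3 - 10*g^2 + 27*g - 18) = g - 6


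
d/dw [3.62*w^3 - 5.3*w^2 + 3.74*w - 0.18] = 10.86*w^2 - 10.6*w + 3.74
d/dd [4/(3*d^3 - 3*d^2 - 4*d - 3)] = 4*(-9*d^2 + 6*d + 4)/(-3*d^3 + 3*d^2 + 4*d + 3)^2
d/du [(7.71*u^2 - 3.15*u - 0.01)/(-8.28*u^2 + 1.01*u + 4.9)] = (-18.2949*u^2 + 75.3924*u - 15.4249)/(68.5584*u^4 - 16.7256*u^3 - 80.1239*u^2 + 9.898*u + 24.01)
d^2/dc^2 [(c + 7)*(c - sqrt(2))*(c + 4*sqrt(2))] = 6*c + 6*sqrt(2) + 14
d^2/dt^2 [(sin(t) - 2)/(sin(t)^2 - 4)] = (2*sin(t) + cos(t)^2 + 1)/(sin(t) + 2)^3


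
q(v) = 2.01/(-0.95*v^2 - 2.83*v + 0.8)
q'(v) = 2.01*(1.9*v + 2.83)/(-0.95*v^2 - 2.83*v + 0.8)^2 = (3.819*v + 5.6883)/(0.95*v^2 + 2.83*v - 0.8)^2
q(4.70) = -0.06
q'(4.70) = 0.02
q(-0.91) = 0.78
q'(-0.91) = 0.33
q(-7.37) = -0.07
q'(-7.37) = -0.03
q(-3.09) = 4.24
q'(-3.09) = -27.20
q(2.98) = -0.13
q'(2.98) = 0.07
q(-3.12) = 5.26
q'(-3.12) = -42.69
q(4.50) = -0.06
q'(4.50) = 0.02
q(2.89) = -0.13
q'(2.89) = 0.07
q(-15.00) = -0.01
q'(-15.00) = -0.00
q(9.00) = -0.02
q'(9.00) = 0.00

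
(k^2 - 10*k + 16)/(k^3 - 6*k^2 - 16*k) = (k - 2)/(k*(k + 2))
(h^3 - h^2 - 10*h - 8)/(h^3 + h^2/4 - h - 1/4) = 4*(h^2 - 2*h - 8)/(4*h^2 - 3*h - 1)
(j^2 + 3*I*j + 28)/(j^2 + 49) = (j - 4*I)/(j - 7*I)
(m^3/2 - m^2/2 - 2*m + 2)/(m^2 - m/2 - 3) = (m^2 + m - 2)/(2*m + 3)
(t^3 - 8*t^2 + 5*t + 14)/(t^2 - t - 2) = t - 7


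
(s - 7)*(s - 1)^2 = s^3 - 9*s^2 + 15*s - 7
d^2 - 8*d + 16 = (d - 4)^2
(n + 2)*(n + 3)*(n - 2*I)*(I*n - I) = I*n^4 + 2*n^3 + 4*I*n^3 + 8*n^2 + I*n^2 + 2*n - 6*I*n - 12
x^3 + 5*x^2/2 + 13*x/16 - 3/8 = (x - 1/4)*(x + 3/4)*(x + 2)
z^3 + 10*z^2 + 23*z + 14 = (z + 1)*(z + 2)*(z + 7)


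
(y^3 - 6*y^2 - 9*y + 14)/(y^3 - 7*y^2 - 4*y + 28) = (y - 1)/(y - 2)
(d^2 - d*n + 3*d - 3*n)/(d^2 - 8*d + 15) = (d^2 - d*n + 3*d - 3*n)/(d^2 - 8*d + 15)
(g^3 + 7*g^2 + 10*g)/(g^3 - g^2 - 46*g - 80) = g/(g - 8)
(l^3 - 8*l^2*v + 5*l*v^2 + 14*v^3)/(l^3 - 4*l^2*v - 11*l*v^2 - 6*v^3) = (-l^2 + 9*l*v - 14*v^2)/(-l^2 + 5*l*v + 6*v^2)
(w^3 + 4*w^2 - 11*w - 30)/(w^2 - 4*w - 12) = (w^2 + 2*w - 15)/(w - 6)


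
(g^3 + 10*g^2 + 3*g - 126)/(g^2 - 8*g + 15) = (g^2 + 13*g + 42)/(g - 5)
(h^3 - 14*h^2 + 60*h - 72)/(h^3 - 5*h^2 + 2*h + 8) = (h^2 - 12*h + 36)/(h^2 - 3*h - 4)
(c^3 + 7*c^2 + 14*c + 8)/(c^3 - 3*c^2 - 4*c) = (c^2 + 6*c + 8)/(c*(c - 4))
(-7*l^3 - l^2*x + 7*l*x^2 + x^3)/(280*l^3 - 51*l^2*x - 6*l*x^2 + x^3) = (-l^2 + x^2)/(40*l^2 - 13*l*x + x^2)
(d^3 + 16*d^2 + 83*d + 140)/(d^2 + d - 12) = (d^2 + 12*d + 35)/(d - 3)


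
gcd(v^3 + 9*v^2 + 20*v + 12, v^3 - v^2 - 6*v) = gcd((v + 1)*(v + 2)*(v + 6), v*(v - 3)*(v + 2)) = v + 2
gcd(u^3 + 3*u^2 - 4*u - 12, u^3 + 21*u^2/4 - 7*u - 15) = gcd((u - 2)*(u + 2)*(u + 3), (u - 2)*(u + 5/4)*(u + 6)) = u - 2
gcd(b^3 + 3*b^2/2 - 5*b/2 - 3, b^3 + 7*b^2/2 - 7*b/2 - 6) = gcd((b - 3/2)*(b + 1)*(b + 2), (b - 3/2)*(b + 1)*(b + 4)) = b^2 - b/2 - 3/2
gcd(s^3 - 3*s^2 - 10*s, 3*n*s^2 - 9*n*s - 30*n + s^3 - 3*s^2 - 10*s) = s^2 - 3*s - 10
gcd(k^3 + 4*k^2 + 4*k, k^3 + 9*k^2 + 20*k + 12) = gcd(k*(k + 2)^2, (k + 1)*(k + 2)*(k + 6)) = k + 2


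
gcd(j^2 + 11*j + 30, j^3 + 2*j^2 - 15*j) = j + 5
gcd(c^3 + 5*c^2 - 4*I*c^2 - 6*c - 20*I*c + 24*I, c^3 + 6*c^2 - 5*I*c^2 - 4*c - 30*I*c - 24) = c^2 + c*(6 - 4*I) - 24*I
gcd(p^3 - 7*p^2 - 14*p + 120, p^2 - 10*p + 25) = p - 5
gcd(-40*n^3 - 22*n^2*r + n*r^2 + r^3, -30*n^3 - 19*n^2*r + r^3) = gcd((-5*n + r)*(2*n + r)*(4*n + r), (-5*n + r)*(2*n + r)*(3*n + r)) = -10*n^2 - 3*n*r + r^2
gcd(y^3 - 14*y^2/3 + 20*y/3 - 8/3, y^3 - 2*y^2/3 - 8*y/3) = y - 2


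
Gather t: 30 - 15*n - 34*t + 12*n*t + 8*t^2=-15*n + 8*t^2 + t*(12*n - 34) + 30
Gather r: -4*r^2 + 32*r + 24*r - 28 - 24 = -4*r^2 + 56*r - 52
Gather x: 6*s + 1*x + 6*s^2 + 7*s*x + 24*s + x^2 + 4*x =6*s^2 + 30*s + x^2 + x*(7*s + 5)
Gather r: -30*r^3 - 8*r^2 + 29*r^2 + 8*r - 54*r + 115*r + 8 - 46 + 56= -30*r^3 + 21*r^2 + 69*r + 18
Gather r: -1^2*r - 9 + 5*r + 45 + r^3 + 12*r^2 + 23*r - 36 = r^3 + 12*r^2 + 27*r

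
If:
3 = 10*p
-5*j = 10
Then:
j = -2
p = 3/10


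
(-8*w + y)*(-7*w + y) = 56*w^2 - 15*w*y + y^2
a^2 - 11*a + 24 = (a - 8)*(a - 3)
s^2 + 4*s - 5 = (s - 1)*(s + 5)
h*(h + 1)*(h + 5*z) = h^3 + 5*h^2*z + h^2 + 5*h*z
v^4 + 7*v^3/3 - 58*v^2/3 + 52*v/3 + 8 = (v - 2)^2*(v + 1/3)*(v + 6)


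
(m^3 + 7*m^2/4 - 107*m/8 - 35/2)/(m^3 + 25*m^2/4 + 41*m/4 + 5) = (m - 7/2)/(m + 1)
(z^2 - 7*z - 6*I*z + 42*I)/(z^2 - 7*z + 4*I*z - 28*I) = (z - 6*I)/(z + 4*I)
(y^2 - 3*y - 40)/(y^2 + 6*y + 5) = (y - 8)/(y + 1)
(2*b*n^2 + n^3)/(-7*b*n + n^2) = n*(-2*b - n)/(7*b - n)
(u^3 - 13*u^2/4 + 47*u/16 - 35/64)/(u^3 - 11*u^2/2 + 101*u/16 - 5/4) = (u - 7/4)/(u - 4)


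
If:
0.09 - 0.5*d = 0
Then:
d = 0.18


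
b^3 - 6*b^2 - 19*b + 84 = (b - 7)*(b - 3)*(b + 4)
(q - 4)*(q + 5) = q^2 + q - 20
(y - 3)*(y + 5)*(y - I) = y^3 + 2*y^2 - I*y^2 - 15*y - 2*I*y + 15*I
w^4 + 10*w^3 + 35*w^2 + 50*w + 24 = (w + 1)*(w + 2)*(w + 3)*(w + 4)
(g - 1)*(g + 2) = g^2 + g - 2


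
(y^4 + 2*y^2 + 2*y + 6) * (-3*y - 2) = -3*y^5 - 2*y^4 - 6*y^3 - 10*y^2 - 22*y - 12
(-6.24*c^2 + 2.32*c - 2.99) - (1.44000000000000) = -6.24*c^2 + 2.32*c - 4.43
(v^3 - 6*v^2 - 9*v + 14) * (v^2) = v^5 - 6*v^4 - 9*v^3 + 14*v^2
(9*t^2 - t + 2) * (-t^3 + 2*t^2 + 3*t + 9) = -9*t^5 + 19*t^4 + 23*t^3 + 82*t^2 - 3*t + 18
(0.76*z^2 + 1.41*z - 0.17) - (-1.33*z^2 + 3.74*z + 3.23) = 2.09*z^2 - 2.33*z - 3.4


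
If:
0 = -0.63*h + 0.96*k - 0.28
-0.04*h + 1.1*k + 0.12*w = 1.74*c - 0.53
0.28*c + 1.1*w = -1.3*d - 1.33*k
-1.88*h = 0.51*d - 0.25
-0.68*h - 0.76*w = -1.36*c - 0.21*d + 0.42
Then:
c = 0.62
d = -0.71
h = 0.33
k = 0.51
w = 0.07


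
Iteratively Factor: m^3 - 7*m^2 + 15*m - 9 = (m - 1)*(m^2 - 6*m + 9) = (m - 3)*(m - 1)*(m - 3)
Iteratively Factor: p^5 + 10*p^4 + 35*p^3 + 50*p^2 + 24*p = (p + 2)*(p^4 + 8*p^3 + 19*p^2 + 12*p) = (p + 2)*(p + 3)*(p^3 + 5*p^2 + 4*p) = (p + 1)*(p + 2)*(p + 3)*(p^2 + 4*p) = p*(p + 1)*(p + 2)*(p + 3)*(p + 4)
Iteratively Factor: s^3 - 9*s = (s - 3)*(s^2 + 3*s) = (s - 3)*(s + 3)*(s)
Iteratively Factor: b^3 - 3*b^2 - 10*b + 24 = (b + 3)*(b^2 - 6*b + 8) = (b - 2)*(b + 3)*(b - 4)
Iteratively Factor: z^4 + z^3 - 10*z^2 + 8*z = (z - 1)*(z^3 + 2*z^2 - 8*z) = (z - 2)*(z - 1)*(z^2 + 4*z) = (z - 2)*(z - 1)*(z + 4)*(z)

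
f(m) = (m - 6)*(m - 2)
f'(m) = 2*m - 8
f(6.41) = 1.81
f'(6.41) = 4.82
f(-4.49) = 68.08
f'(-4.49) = -16.98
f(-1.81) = 29.76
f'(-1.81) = -11.62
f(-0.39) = 15.27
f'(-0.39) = -8.78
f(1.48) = 2.35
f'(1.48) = -5.04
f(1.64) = 1.57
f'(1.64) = -4.72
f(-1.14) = 22.42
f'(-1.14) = -10.28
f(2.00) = 0.00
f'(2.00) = -4.00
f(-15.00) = 357.00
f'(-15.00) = -38.00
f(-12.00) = 252.00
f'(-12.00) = -32.00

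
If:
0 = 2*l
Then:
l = 0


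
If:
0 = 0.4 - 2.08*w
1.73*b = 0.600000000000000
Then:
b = 0.35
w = 0.19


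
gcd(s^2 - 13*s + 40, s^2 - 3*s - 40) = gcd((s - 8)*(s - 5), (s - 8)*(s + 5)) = s - 8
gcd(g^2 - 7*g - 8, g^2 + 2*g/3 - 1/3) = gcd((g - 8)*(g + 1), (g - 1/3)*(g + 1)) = g + 1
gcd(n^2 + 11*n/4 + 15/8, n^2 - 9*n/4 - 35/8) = n + 5/4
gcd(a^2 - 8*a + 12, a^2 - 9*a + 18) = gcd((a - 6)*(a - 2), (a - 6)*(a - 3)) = a - 6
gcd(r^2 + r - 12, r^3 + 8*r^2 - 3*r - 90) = r - 3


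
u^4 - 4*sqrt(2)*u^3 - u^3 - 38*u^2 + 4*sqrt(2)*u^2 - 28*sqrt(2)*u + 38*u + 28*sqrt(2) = (u - 1)*(u - 7*sqrt(2))*(u + sqrt(2))*(u + 2*sqrt(2))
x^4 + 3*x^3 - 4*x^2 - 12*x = x*(x - 2)*(x + 2)*(x + 3)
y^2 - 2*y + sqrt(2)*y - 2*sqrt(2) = (y - 2)*(y + sqrt(2))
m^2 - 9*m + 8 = (m - 8)*(m - 1)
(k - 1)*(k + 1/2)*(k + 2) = k^3 + 3*k^2/2 - 3*k/2 - 1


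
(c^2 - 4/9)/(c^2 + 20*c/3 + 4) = (c - 2/3)/(c + 6)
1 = 1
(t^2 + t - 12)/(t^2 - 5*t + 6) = (t + 4)/(t - 2)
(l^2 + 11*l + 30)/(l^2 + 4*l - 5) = (l + 6)/(l - 1)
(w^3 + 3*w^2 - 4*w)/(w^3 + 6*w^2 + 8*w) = (w - 1)/(w + 2)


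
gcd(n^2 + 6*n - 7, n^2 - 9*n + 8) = n - 1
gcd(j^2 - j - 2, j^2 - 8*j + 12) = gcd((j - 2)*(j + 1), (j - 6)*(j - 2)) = j - 2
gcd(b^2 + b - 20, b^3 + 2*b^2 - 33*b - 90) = b + 5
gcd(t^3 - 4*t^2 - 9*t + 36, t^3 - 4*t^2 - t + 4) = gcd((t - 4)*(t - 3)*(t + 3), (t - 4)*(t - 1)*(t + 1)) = t - 4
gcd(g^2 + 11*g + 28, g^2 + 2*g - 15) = 1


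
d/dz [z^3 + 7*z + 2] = 3*z^2 + 7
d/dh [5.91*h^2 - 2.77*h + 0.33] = 11.82*h - 2.77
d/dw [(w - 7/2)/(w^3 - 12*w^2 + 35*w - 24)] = (-4*w^3 + 45*w^2 - 168*w + 197)/(2*(w^6 - 24*w^5 + 214*w^4 - 888*w^3 + 1801*w^2 - 1680*w + 576))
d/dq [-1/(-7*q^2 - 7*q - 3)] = 7*(-2*q - 1)/(7*q^2 + 7*q + 3)^2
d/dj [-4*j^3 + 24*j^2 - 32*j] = -12*j^2 + 48*j - 32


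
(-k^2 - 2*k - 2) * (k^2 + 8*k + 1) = -k^4 - 10*k^3 - 19*k^2 - 18*k - 2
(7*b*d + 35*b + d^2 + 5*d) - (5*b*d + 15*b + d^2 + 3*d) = 2*b*d + 20*b + 2*d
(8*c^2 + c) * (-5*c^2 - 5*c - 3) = -40*c^4 - 45*c^3 - 29*c^2 - 3*c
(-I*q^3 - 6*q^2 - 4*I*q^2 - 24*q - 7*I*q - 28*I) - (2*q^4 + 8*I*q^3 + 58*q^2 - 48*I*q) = -2*q^4 - 9*I*q^3 - 64*q^2 - 4*I*q^2 - 24*q + 41*I*q - 28*I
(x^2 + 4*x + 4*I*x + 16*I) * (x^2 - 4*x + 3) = x^4 + 4*I*x^3 - 13*x^2 + 12*x - 52*I*x + 48*I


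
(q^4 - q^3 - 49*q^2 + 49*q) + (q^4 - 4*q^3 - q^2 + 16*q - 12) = 2*q^4 - 5*q^3 - 50*q^2 + 65*q - 12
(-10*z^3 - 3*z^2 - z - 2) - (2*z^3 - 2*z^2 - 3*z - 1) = -12*z^3 - z^2 + 2*z - 1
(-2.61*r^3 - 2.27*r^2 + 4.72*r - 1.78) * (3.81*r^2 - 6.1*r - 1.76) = -9.9441*r^5 + 7.2723*r^4 + 36.4238*r^3 - 31.5786*r^2 + 2.5508*r + 3.1328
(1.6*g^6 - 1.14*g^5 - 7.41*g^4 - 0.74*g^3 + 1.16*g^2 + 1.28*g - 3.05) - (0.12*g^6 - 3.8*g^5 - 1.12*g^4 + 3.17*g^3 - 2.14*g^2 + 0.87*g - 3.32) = 1.48*g^6 + 2.66*g^5 - 6.29*g^4 - 3.91*g^3 + 3.3*g^2 + 0.41*g + 0.27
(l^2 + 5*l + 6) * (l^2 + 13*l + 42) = l^4 + 18*l^3 + 113*l^2 + 288*l + 252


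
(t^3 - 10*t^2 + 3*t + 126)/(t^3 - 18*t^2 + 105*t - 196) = (t^2 - 3*t - 18)/(t^2 - 11*t + 28)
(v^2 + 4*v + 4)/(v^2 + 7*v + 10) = (v + 2)/(v + 5)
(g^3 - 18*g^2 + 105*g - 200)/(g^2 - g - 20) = (g^2 - 13*g + 40)/(g + 4)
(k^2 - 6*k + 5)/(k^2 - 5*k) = (k - 1)/k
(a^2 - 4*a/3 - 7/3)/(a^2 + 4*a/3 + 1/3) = (3*a - 7)/(3*a + 1)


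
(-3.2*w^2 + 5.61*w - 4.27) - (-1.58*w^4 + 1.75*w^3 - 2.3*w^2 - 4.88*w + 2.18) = 1.58*w^4 - 1.75*w^3 - 0.9*w^2 + 10.49*w - 6.45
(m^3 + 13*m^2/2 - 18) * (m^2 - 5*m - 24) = m^5 + 3*m^4/2 - 113*m^3/2 - 174*m^2 + 90*m + 432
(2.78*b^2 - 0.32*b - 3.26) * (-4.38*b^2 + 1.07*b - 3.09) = -12.1764*b^4 + 4.3762*b^3 + 5.3462*b^2 - 2.4994*b + 10.0734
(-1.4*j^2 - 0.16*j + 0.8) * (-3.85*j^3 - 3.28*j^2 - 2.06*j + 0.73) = 5.39*j^5 + 5.208*j^4 + 0.3288*j^3 - 3.3164*j^2 - 1.7648*j + 0.584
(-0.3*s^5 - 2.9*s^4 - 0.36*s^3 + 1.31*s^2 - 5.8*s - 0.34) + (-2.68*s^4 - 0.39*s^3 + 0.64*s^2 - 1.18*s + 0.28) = -0.3*s^5 - 5.58*s^4 - 0.75*s^3 + 1.95*s^2 - 6.98*s - 0.06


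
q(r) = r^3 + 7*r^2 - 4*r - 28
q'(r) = 3*r^2 + 14*r - 4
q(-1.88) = -2.38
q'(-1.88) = -19.72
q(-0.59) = -23.41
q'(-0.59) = -11.22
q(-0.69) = -22.24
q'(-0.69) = -12.23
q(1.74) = -8.50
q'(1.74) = 29.44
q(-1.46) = -10.35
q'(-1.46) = -18.05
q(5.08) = 263.42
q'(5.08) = 144.54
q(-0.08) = -27.64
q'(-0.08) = -5.10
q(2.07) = 2.58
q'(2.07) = 37.83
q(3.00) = 50.00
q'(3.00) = 65.00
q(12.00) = 2660.00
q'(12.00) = 596.00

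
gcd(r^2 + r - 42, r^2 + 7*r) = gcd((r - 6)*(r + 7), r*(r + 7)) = r + 7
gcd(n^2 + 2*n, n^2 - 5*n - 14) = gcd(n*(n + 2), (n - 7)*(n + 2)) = n + 2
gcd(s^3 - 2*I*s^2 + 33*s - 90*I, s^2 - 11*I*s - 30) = s - 5*I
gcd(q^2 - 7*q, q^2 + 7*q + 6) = 1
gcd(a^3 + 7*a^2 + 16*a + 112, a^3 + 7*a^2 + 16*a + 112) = a^3 + 7*a^2 + 16*a + 112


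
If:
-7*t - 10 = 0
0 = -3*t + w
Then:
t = -10/7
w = -30/7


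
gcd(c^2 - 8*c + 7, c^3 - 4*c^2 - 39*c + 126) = c - 7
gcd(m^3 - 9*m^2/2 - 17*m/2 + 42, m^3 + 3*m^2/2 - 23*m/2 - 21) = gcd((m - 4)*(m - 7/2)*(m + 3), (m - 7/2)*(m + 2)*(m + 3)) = m^2 - m/2 - 21/2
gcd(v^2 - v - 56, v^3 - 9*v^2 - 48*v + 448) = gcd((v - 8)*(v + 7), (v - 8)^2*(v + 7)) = v^2 - v - 56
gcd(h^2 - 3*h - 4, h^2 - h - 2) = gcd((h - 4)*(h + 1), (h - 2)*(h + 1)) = h + 1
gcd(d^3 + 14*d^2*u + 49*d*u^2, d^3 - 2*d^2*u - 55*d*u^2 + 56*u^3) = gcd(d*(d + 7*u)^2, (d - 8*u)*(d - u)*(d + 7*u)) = d + 7*u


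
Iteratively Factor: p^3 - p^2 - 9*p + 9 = (p + 3)*(p^2 - 4*p + 3) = (p - 3)*(p + 3)*(p - 1)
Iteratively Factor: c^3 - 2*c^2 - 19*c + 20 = (c - 1)*(c^2 - c - 20) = (c - 1)*(c + 4)*(c - 5)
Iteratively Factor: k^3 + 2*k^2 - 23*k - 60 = (k - 5)*(k^2 + 7*k + 12) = (k - 5)*(k + 4)*(k + 3)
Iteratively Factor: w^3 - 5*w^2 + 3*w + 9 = (w - 3)*(w^2 - 2*w - 3) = (w - 3)^2*(w + 1)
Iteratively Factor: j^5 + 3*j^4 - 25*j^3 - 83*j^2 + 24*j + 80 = (j + 1)*(j^4 + 2*j^3 - 27*j^2 - 56*j + 80) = (j + 1)*(j + 4)*(j^3 - 2*j^2 - 19*j + 20) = (j - 1)*(j + 1)*(j + 4)*(j^2 - j - 20) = (j - 5)*(j - 1)*(j + 1)*(j + 4)*(j + 4)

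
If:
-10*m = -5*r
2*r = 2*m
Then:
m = 0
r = 0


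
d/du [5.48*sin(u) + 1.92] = 5.48*cos(u)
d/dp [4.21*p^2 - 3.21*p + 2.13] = 8.42*p - 3.21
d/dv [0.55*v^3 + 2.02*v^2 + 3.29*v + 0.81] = 1.65*v^2 + 4.04*v + 3.29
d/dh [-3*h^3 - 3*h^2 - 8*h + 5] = -9*h^2 - 6*h - 8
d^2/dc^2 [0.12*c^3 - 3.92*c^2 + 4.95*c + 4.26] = 0.72*c - 7.84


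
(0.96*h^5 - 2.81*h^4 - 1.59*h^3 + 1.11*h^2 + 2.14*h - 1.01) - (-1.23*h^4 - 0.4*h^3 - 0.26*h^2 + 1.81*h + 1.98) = 0.96*h^5 - 1.58*h^4 - 1.19*h^3 + 1.37*h^2 + 0.33*h - 2.99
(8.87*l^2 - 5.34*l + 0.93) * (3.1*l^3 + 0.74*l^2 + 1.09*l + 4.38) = 27.497*l^5 - 9.9902*l^4 + 8.5997*l^3 + 33.7182*l^2 - 22.3755*l + 4.0734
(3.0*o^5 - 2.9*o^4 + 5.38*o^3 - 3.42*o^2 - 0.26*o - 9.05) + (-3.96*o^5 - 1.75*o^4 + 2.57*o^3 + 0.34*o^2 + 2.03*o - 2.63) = -0.96*o^5 - 4.65*o^4 + 7.95*o^3 - 3.08*o^2 + 1.77*o - 11.68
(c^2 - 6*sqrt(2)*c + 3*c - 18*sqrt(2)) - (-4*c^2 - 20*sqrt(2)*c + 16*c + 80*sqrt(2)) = 5*c^2 - 13*c + 14*sqrt(2)*c - 98*sqrt(2)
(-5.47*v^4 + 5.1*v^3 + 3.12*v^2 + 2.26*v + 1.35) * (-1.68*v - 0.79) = 9.1896*v^5 - 4.2467*v^4 - 9.2706*v^3 - 6.2616*v^2 - 4.0534*v - 1.0665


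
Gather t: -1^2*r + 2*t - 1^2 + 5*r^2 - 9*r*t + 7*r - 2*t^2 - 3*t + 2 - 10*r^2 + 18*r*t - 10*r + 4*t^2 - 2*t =-5*r^2 - 4*r + 2*t^2 + t*(9*r - 3) + 1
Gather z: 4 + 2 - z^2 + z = -z^2 + z + 6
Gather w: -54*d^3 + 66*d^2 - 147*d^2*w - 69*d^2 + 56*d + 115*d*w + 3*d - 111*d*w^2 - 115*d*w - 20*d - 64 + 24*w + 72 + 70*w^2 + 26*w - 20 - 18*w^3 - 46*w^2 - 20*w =-54*d^3 - 3*d^2 + 39*d - 18*w^3 + w^2*(24 - 111*d) + w*(30 - 147*d^2) - 12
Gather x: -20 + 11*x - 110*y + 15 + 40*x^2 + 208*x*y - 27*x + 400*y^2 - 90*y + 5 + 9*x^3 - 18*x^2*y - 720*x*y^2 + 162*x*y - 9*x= 9*x^3 + x^2*(40 - 18*y) + x*(-720*y^2 + 370*y - 25) + 400*y^2 - 200*y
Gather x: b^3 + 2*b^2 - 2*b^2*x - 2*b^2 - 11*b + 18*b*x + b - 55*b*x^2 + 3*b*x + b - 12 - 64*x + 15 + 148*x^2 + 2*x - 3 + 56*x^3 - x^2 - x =b^3 - 9*b + 56*x^3 + x^2*(147 - 55*b) + x*(-2*b^2 + 21*b - 63)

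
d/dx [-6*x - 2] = -6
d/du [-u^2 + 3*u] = 3 - 2*u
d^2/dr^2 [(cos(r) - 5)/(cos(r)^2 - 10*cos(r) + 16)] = (10*(1 - cos(r)^2)^2 - cos(r)^5 - 52*cos(r)^3 + 10*cos(r)^2 + 748*cos(r) - 530)/(cos(r)^2 - 10*cos(r) + 16)^3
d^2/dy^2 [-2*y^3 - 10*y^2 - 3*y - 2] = -12*y - 20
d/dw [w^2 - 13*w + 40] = 2*w - 13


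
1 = 1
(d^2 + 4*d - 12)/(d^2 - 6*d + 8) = (d + 6)/(d - 4)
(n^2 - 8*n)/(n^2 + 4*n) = (n - 8)/(n + 4)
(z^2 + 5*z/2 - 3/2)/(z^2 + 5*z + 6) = (z - 1/2)/(z + 2)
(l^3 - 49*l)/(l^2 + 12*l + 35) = l*(l - 7)/(l + 5)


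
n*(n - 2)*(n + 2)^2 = n^4 + 2*n^3 - 4*n^2 - 8*n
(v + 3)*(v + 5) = v^2 + 8*v + 15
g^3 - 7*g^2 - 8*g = g*(g - 8)*(g + 1)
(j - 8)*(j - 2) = j^2 - 10*j + 16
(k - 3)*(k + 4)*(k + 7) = k^3 + 8*k^2 - 5*k - 84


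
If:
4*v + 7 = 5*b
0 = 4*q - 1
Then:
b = 4*v/5 + 7/5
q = 1/4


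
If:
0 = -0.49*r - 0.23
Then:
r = -0.47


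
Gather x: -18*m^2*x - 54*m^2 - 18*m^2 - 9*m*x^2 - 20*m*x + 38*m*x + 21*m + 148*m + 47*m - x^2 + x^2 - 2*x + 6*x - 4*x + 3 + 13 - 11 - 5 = -72*m^2 - 9*m*x^2 + 216*m + x*(-18*m^2 + 18*m)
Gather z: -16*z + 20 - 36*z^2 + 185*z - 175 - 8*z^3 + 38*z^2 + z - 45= -8*z^3 + 2*z^2 + 170*z - 200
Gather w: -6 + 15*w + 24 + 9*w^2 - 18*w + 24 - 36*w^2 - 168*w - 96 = -27*w^2 - 171*w - 54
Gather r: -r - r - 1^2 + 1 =-2*r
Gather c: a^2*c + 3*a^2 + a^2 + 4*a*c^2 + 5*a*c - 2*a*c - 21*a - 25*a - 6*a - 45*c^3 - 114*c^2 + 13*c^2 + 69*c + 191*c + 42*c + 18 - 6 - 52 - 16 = 4*a^2 - 52*a - 45*c^3 + c^2*(4*a - 101) + c*(a^2 + 3*a + 302) - 56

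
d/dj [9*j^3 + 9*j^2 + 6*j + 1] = 27*j^2 + 18*j + 6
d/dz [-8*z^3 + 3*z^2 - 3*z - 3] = -24*z^2 + 6*z - 3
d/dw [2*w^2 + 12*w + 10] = 4*w + 12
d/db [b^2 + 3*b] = 2*b + 3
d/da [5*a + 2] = 5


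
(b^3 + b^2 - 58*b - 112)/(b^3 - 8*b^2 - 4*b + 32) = (b + 7)/(b - 2)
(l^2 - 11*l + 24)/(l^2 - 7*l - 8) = (l - 3)/(l + 1)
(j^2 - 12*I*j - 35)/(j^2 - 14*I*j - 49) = (j - 5*I)/(j - 7*I)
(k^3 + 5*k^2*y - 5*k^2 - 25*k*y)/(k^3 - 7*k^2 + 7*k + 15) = k*(k + 5*y)/(k^2 - 2*k - 3)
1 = 1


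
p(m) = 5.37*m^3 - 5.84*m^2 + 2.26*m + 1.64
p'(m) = 16.11*m^2 - 11.68*m + 2.26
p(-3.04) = -210.07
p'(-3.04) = 186.65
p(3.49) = 166.67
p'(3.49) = 157.72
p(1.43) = 8.63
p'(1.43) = 18.50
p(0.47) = 1.97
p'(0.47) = 0.33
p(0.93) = 3.01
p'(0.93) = 5.33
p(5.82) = 875.61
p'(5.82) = 479.97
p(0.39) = 1.95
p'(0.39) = 0.16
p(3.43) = 157.38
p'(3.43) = 151.73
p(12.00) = 8467.16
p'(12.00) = 2181.94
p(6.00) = 964.88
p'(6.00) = 512.14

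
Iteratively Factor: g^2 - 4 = (g + 2)*(g - 2)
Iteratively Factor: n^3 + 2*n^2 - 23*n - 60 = (n - 5)*(n^2 + 7*n + 12) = (n - 5)*(n + 3)*(n + 4)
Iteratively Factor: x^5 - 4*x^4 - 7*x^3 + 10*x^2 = (x)*(x^4 - 4*x^3 - 7*x^2 + 10*x) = x*(x + 2)*(x^3 - 6*x^2 + 5*x) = x*(x - 1)*(x + 2)*(x^2 - 5*x) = x^2*(x - 1)*(x + 2)*(x - 5)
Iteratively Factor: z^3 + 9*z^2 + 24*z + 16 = (z + 4)*(z^2 + 5*z + 4) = (z + 1)*(z + 4)*(z + 4)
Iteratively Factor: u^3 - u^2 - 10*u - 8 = (u + 1)*(u^2 - 2*u - 8) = (u + 1)*(u + 2)*(u - 4)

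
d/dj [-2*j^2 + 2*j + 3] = 2 - 4*j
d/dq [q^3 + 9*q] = 3*q^2 + 9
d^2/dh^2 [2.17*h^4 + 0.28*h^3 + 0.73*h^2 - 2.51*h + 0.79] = 26.04*h^2 + 1.68*h + 1.46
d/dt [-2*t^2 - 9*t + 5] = -4*t - 9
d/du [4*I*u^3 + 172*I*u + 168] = I*(12*u^2 + 172)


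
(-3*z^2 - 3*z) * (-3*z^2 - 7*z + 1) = 9*z^4 + 30*z^3 + 18*z^2 - 3*z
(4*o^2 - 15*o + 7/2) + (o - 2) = 4*o^2 - 14*o + 3/2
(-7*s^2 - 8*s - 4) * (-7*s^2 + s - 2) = 49*s^4 + 49*s^3 + 34*s^2 + 12*s + 8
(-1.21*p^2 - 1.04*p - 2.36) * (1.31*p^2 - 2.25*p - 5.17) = -1.5851*p^4 + 1.3601*p^3 + 5.5041*p^2 + 10.6868*p + 12.2012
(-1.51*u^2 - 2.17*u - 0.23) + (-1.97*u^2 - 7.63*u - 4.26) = -3.48*u^2 - 9.8*u - 4.49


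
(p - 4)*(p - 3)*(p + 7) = p^3 - 37*p + 84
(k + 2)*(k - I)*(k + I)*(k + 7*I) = k^4 + 2*k^3 + 7*I*k^3 + k^2 + 14*I*k^2 + 2*k + 7*I*k + 14*I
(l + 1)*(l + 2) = l^2 + 3*l + 2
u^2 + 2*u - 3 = (u - 1)*(u + 3)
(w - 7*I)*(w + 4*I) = w^2 - 3*I*w + 28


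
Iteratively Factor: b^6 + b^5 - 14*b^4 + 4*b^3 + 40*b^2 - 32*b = (b + 2)*(b^5 - b^4 - 12*b^3 + 28*b^2 - 16*b) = (b - 2)*(b + 2)*(b^4 + b^3 - 10*b^2 + 8*b) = b*(b - 2)*(b + 2)*(b^3 + b^2 - 10*b + 8) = b*(b - 2)*(b - 1)*(b + 2)*(b^2 + 2*b - 8) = b*(b - 2)^2*(b - 1)*(b + 2)*(b + 4)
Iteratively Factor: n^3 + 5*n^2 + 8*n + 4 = (n + 1)*(n^2 + 4*n + 4) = (n + 1)*(n + 2)*(n + 2)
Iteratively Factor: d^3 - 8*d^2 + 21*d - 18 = (d - 2)*(d^2 - 6*d + 9) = (d - 3)*(d - 2)*(d - 3)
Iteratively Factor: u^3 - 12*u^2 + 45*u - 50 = (u - 2)*(u^2 - 10*u + 25) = (u - 5)*(u - 2)*(u - 5)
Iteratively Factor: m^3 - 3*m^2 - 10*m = (m)*(m^2 - 3*m - 10) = m*(m + 2)*(m - 5)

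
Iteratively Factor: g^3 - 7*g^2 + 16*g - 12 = (g - 3)*(g^2 - 4*g + 4) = (g - 3)*(g - 2)*(g - 2)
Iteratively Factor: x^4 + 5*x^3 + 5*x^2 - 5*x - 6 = (x + 3)*(x^3 + 2*x^2 - x - 2) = (x + 2)*(x + 3)*(x^2 - 1) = (x + 1)*(x + 2)*(x + 3)*(x - 1)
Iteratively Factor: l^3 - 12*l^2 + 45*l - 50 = (l - 5)*(l^2 - 7*l + 10) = (l - 5)*(l - 2)*(l - 5)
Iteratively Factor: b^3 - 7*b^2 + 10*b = (b)*(b^2 - 7*b + 10) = b*(b - 5)*(b - 2)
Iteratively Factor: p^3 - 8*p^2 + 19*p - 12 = (p - 3)*(p^2 - 5*p + 4) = (p - 3)*(p - 1)*(p - 4)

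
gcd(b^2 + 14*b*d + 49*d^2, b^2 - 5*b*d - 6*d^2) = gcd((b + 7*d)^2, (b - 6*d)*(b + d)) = 1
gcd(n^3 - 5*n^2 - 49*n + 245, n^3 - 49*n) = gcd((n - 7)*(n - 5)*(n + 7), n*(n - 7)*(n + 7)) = n^2 - 49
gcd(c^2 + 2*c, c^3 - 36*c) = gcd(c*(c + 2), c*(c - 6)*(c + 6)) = c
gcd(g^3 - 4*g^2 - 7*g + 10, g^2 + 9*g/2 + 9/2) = 1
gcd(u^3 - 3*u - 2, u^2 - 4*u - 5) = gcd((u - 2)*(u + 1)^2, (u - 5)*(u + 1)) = u + 1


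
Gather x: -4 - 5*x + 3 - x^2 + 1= -x^2 - 5*x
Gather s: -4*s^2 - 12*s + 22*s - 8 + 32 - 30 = -4*s^2 + 10*s - 6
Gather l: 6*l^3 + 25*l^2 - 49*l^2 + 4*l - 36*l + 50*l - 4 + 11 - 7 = 6*l^3 - 24*l^2 + 18*l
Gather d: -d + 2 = 2 - d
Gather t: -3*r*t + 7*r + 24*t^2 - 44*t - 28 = 7*r + 24*t^2 + t*(-3*r - 44) - 28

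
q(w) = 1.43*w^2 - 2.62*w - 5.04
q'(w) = 2.86*w - 2.62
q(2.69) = -1.74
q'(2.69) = 5.07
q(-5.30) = 49.01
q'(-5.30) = -17.78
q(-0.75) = -2.27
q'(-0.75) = -4.76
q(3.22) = 1.35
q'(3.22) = 6.59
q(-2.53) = 10.74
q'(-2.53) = -9.86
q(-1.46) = 1.83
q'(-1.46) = -6.80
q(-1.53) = 2.32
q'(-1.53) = -7.00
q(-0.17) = -4.55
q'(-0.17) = -3.11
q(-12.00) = 232.32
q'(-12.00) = -36.94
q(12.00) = 169.44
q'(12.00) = 31.70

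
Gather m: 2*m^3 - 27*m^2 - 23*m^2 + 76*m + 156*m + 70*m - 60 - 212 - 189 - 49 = 2*m^3 - 50*m^2 + 302*m - 510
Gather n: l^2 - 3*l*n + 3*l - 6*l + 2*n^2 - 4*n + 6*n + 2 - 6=l^2 - 3*l + 2*n^2 + n*(2 - 3*l) - 4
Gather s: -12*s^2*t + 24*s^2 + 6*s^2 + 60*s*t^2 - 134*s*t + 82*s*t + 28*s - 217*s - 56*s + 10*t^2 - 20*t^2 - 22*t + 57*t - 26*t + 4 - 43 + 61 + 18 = s^2*(30 - 12*t) + s*(60*t^2 - 52*t - 245) - 10*t^2 + 9*t + 40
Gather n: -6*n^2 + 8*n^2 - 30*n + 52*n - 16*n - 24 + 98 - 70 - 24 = 2*n^2 + 6*n - 20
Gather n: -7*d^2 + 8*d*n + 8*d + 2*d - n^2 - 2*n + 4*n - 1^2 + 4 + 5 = -7*d^2 + 10*d - n^2 + n*(8*d + 2) + 8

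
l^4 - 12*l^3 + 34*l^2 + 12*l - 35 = (l - 7)*(l - 5)*(l - 1)*(l + 1)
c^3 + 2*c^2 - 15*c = c*(c - 3)*(c + 5)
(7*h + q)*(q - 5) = 7*h*q - 35*h + q^2 - 5*q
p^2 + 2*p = p*(p + 2)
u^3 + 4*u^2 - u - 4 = (u - 1)*(u + 1)*(u + 4)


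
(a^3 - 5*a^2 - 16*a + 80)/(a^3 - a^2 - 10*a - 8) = (a^2 - a - 20)/(a^2 + 3*a + 2)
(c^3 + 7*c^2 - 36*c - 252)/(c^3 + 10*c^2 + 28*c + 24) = (c^2 + c - 42)/(c^2 + 4*c + 4)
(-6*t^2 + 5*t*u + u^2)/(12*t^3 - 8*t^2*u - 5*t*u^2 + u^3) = (-6*t - u)/(12*t^2 + 4*t*u - u^2)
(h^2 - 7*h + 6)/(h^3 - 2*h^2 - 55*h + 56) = (h - 6)/(h^2 - h - 56)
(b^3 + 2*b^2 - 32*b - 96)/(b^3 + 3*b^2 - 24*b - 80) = (b - 6)/(b - 5)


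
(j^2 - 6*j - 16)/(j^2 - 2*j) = (j^2 - 6*j - 16)/(j*(j - 2))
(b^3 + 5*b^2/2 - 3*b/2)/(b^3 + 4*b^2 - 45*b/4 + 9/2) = 2*b*(b + 3)/(2*b^2 + 9*b - 18)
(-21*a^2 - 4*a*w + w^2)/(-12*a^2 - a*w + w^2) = (-7*a + w)/(-4*a + w)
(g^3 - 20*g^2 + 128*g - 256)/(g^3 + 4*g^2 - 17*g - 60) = (g^2 - 16*g + 64)/(g^2 + 8*g + 15)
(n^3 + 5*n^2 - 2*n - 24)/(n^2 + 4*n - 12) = (n^2 + 7*n + 12)/(n + 6)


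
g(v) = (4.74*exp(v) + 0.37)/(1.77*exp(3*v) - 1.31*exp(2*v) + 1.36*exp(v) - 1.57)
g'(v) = (4.74*exp(v) + 0.37)*(-5.31*exp(3*v) + 2.62*exp(2*v) - 1.36*exp(v))/(1.77*exp(3*v) - 1.31*exp(2*v) + 1.36*exp(v) - 1.57)^2 + 4.74*exp(v)/(1.77*exp(3*v) - 1.31*exp(2*v) + 1.36*exp(v) - 1.57)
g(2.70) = 0.01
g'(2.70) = -0.03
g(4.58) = 0.00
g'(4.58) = -0.00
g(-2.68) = -0.47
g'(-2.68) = -0.25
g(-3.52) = -0.33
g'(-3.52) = -0.10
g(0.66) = 1.06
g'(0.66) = -2.68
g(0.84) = 0.69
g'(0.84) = -1.62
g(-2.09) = -0.67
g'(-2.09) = -0.48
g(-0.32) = -6.40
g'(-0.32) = -23.40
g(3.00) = 0.01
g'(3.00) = -0.01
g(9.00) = 0.00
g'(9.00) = 0.00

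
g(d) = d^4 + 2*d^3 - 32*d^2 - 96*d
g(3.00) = -441.00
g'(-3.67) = 21.97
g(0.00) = 0.00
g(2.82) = -417.10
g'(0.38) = -119.23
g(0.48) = -53.18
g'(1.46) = -164.20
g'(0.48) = -124.90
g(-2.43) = 50.49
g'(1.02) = -150.79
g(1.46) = -197.60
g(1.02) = -128.01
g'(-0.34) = -73.70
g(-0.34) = 28.88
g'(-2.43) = 37.55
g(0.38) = -40.97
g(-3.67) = 3.86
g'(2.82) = -139.06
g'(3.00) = -126.00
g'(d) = 4*d^3 + 6*d^2 - 64*d - 96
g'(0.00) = -96.00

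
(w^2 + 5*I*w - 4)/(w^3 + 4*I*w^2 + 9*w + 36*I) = (w + I)/(w^2 + 9)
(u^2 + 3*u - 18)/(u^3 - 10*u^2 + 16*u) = (u^2 + 3*u - 18)/(u*(u^2 - 10*u + 16))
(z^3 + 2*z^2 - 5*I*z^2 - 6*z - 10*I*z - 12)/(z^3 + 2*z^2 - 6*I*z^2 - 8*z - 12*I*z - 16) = (z - 3*I)/(z - 4*I)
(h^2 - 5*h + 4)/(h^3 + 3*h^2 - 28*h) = (h - 1)/(h*(h + 7))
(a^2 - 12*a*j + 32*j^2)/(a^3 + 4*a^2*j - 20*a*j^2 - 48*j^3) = (a - 8*j)/(a^2 + 8*a*j + 12*j^2)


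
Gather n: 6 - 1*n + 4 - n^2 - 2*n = -n^2 - 3*n + 10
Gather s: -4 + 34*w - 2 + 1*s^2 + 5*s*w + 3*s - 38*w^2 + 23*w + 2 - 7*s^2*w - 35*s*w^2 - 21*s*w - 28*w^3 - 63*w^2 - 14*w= s^2*(1 - 7*w) + s*(-35*w^2 - 16*w + 3) - 28*w^3 - 101*w^2 + 43*w - 4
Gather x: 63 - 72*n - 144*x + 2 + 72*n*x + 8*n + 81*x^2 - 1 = -64*n + 81*x^2 + x*(72*n - 144) + 64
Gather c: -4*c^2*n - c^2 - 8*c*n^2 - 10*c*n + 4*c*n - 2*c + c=c^2*(-4*n - 1) + c*(-8*n^2 - 6*n - 1)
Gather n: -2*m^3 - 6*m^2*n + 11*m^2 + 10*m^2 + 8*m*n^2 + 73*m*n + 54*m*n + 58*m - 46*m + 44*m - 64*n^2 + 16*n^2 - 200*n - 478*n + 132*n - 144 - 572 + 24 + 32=-2*m^3 + 21*m^2 + 56*m + n^2*(8*m - 48) + n*(-6*m^2 + 127*m - 546) - 660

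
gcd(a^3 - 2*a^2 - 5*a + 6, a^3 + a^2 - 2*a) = a^2 + a - 2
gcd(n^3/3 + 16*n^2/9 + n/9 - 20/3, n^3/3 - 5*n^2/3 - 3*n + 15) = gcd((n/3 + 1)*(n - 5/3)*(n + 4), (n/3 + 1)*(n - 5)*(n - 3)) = n + 3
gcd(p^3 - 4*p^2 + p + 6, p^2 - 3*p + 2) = p - 2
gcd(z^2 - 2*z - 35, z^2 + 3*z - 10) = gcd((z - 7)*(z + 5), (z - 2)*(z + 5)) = z + 5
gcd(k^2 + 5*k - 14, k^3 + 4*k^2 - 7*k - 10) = k - 2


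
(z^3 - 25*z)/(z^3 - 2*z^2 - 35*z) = (z - 5)/(z - 7)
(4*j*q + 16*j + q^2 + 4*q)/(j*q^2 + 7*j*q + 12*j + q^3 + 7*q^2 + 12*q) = (4*j + q)/(j*q + 3*j + q^2 + 3*q)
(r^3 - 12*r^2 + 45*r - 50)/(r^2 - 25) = (r^2 - 7*r + 10)/(r + 5)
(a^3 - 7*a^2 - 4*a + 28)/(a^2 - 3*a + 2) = (a^2 - 5*a - 14)/(a - 1)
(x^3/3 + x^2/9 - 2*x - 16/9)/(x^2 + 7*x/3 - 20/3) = (3*x^3 + x^2 - 18*x - 16)/(3*(3*x^2 + 7*x - 20))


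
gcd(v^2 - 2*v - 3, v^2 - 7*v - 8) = v + 1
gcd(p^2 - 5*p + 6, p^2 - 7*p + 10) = p - 2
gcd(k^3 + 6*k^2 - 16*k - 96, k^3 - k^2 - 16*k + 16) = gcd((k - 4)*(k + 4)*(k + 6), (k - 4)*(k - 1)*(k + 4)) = k^2 - 16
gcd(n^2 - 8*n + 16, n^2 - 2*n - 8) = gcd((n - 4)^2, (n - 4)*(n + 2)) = n - 4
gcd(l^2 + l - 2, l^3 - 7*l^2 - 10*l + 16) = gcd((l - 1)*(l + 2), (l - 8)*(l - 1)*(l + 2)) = l^2 + l - 2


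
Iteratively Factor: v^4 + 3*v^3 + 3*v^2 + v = (v + 1)*(v^3 + 2*v^2 + v) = (v + 1)^2*(v^2 + v) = v*(v + 1)^2*(v + 1)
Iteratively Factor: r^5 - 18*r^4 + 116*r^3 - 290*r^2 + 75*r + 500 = (r - 5)*(r^4 - 13*r^3 + 51*r^2 - 35*r - 100) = (r - 5)*(r - 4)*(r^3 - 9*r^2 + 15*r + 25) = (r - 5)^2*(r - 4)*(r^2 - 4*r - 5) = (r - 5)^2*(r - 4)*(r + 1)*(r - 5)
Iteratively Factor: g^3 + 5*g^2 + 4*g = (g)*(g^2 + 5*g + 4) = g*(g + 1)*(g + 4)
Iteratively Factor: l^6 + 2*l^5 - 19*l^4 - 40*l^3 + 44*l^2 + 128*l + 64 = (l + 1)*(l^5 + l^4 - 20*l^3 - 20*l^2 + 64*l + 64) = (l + 1)*(l + 2)*(l^4 - l^3 - 18*l^2 + 16*l + 32) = (l + 1)^2*(l + 2)*(l^3 - 2*l^2 - 16*l + 32) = (l - 2)*(l + 1)^2*(l + 2)*(l^2 - 16) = (l - 4)*(l - 2)*(l + 1)^2*(l + 2)*(l + 4)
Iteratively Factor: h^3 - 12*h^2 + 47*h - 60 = (h - 4)*(h^2 - 8*h + 15) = (h - 4)*(h - 3)*(h - 5)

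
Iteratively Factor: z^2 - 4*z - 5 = (z + 1)*(z - 5)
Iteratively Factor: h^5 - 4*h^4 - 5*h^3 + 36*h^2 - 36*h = (h + 3)*(h^4 - 7*h^3 + 16*h^2 - 12*h) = (h - 3)*(h + 3)*(h^3 - 4*h^2 + 4*h) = h*(h - 3)*(h + 3)*(h^2 - 4*h + 4) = h*(h - 3)*(h - 2)*(h + 3)*(h - 2)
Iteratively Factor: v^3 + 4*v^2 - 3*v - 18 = (v + 3)*(v^2 + v - 6) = (v + 3)^2*(v - 2)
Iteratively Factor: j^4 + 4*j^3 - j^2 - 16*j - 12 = (j + 2)*(j^3 + 2*j^2 - 5*j - 6) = (j + 1)*(j + 2)*(j^2 + j - 6) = (j + 1)*(j + 2)*(j + 3)*(j - 2)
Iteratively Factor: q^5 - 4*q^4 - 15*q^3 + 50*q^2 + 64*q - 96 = (q + 3)*(q^4 - 7*q^3 + 6*q^2 + 32*q - 32) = (q + 2)*(q + 3)*(q^3 - 9*q^2 + 24*q - 16) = (q - 1)*(q + 2)*(q + 3)*(q^2 - 8*q + 16) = (q - 4)*(q - 1)*(q + 2)*(q + 3)*(q - 4)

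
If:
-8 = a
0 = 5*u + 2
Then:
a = -8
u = -2/5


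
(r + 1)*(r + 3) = r^2 + 4*r + 3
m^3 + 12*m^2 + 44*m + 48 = (m + 2)*(m + 4)*(m + 6)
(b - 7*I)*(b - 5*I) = b^2 - 12*I*b - 35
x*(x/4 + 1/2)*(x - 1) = x^3/4 + x^2/4 - x/2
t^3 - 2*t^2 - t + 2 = (t - 2)*(t - 1)*(t + 1)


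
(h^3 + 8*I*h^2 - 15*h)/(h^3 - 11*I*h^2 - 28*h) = (-h^2 - 8*I*h + 15)/(-h^2 + 11*I*h + 28)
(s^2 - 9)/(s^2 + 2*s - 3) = (s - 3)/(s - 1)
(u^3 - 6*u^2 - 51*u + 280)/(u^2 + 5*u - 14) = (u^2 - 13*u + 40)/(u - 2)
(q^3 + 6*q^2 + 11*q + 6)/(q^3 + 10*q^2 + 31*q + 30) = (q + 1)/(q + 5)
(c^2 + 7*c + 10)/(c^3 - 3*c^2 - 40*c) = (c + 2)/(c*(c - 8))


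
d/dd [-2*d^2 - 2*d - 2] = -4*d - 2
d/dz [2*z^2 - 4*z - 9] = 4*z - 4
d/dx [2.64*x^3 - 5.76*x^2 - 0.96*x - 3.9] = 7.92*x^2 - 11.52*x - 0.96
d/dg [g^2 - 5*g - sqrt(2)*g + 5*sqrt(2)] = 2*g - 5 - sqrt(2)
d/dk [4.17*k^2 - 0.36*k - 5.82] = 8.34*k - 0.36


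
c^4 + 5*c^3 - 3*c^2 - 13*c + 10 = (c - 1)^2*(c + 2)*(c + 5)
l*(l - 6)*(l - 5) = l^3 - 11*l^2 + 30*l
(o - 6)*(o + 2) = o^2 - 4*o - 12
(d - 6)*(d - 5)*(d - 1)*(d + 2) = d^4 - 10*d^3 + 17*d^2 + 52*d - 60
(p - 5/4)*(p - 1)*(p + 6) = p^3 + 15*p^2/4 - 49*p/4 + 15/2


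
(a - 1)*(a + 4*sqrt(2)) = a^2 - a + 4*sqrt(2)*a - 4*sqrt(2)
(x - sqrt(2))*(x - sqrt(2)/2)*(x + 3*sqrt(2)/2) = x^3 - 7*x/2 + 3*sqrt(2)/2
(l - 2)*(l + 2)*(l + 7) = l^3 + 7*l^2 - 4*l - 28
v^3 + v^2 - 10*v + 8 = (v - 2)*(v - 1)*(v + 4)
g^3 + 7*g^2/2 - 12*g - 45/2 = (g - 3)*(g + 3/2)*(g + 5)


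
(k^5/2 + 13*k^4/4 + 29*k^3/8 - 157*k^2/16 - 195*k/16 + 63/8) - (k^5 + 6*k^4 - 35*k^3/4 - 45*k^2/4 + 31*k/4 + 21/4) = -k^5/2 - 11*k^4/4 + 99*k^3/8 + 23*k^2/16 - 319*k/16 + 21/8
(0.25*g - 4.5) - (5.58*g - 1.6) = -5.33*g - 2.9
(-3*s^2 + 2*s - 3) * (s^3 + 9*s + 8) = -3*s^5 + 2*s^4 - 30*s^3 - 6*s^2 - 11*s - 24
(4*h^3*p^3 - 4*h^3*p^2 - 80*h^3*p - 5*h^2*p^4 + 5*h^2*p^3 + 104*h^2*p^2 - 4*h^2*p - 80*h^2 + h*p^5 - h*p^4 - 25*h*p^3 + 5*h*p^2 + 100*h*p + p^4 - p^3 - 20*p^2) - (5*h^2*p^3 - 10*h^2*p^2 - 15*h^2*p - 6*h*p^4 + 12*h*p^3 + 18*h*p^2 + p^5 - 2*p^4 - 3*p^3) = 4*h^3*p^3 - 4*h^3*p^2 - 80*h^3*p - 5*h^2*p^4 + 114*h^2*p^2 + 11*h^2*p - 80*h^2 + h*p^5 + 5*h*p^4 - 37*h*p^3 - 13*h*p^2 + 100*h*p - p^5 + 3*p^4 + 2*p^3 - 20*p^2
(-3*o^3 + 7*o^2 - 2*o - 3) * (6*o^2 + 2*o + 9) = -18*o^5 + 36*o^4 - 25*o^3 + 41*o^2 - 24*o - 27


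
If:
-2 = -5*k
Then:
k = 2/5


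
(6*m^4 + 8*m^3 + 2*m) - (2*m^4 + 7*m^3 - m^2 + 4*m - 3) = 4*m^4 + m^3 + m^2 - 2*m + 3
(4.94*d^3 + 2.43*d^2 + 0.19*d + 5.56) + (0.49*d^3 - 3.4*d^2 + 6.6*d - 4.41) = 5.43*d^3 - 0.97*d^2 + 6.79*d + 1.15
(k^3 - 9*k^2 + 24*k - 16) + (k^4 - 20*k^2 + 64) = k^4 + k^3 - 29*k^2 + 24*k + 48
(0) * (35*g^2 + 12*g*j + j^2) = 0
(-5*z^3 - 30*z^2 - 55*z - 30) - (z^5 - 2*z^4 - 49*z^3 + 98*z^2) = -z^5 + 2*z^4 + 44*z^3 - 128*z^2 - 55*z - 30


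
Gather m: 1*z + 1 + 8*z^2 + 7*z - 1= 8*z^2 + 8*z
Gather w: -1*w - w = -2*w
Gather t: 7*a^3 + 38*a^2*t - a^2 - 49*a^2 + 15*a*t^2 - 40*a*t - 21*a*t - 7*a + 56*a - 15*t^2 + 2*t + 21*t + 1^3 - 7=7*a^3 - 50*a^2 + 49*a + t^2*(15*a - 15) + t*(38*a^2 - 61*a + 23) - 6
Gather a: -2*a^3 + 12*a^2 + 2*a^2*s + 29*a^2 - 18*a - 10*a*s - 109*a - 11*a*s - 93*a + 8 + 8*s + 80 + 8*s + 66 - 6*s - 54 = -2*a^3 + a^2*(2*s + 41) + a*(-21*s - 220) + 10*s + 100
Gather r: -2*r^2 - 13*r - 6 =-2*r^2 - 13*r - 6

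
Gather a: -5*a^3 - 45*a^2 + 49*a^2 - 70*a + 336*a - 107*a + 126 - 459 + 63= -5*a^3 + 4*a^2 + 159*a - 270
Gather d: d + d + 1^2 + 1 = 2*d + 2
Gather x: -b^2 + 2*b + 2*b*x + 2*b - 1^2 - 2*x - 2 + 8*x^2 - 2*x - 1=-b^2 + 4*b + 8*x^2 + x*(2*b - 4) - 4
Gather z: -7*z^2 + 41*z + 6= -7*z^2 + 41*z + 6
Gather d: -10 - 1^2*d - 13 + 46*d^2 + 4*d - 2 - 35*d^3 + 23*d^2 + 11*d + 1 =-35*d^3 + 69*d^2 + 14*d - 24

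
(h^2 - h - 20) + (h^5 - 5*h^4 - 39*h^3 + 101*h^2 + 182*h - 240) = h^5 - 5*h^4 - 39*h^3 + 102*h^2 + 181*h - 260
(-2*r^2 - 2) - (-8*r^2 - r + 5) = 6*r^2 + r - 7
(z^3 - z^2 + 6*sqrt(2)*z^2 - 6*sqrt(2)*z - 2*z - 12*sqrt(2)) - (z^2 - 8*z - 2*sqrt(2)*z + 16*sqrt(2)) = z^3 - 2*z^2 + 6*sqrt(2)*z^2 - 4*sqrt(2)*z + 6*z - 28*sqrt(2)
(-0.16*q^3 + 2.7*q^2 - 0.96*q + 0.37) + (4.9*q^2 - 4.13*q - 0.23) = -0.16*q^3 + 7.6*q^2 - 5.09*q + 0.14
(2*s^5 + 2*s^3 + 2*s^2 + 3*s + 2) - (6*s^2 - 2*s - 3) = 2*s^5 + 2*s^3 - 4*s^2 + 5*s + 5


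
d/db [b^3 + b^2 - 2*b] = 3*b^2 + 2*b - 2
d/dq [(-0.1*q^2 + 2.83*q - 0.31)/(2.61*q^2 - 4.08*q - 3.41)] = (-6.9783*q^2 + 2.3002*q - 10.9151)/(6.8121*q^4 - 21.2976*q^3 - 1.1538*q^2 + 27.8256*q + 11.6281)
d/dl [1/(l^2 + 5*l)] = (-2*l - 5)/(l^2*(l + 5)^2)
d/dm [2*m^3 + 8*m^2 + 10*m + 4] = 6*m^2 + 16*m + 10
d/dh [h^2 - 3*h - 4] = 2*h - 3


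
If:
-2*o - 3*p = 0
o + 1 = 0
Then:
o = -1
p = 2/3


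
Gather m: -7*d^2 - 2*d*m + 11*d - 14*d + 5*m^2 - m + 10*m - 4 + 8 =-7*d^2 - 3*d + 5*m^2 + m*(9 - 2*d) + 4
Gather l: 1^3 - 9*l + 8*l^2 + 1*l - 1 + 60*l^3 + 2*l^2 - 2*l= 60*l^3 + 10*l^2 - 10*l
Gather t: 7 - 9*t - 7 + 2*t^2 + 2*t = 2*t^2 - 7*t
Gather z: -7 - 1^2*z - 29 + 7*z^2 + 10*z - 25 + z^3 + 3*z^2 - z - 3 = z^3 + 10*z^2 + 8*z - 64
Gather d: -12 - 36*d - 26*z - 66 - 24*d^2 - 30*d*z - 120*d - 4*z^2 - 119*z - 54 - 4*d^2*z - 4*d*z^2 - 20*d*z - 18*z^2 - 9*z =d^2*(-4*z - 24) + d*(-4*z^2 - 50*z - 156) - 22*z^2 - 154*z - 132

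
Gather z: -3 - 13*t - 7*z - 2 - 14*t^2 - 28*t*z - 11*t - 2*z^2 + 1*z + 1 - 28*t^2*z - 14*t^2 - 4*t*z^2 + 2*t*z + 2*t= -28*t^2 - 22*t + z^2*(-4*t - 2) + z*(-28*t^2 - 26*t - 6) - 4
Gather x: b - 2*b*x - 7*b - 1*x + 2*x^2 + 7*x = -6*b + 2*x^2 + x*(6 - 2*b)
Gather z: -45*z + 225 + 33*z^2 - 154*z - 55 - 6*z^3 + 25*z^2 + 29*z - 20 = -6*z^3 + 58*z^2 - 170*z + 150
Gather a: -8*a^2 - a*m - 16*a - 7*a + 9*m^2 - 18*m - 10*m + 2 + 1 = -8*a^2 + a*(-m - 23) + 9*m^2 - 28*m + 3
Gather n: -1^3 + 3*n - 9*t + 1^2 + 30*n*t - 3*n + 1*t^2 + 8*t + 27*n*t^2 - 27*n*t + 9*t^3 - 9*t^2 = n*(27*t^2 + 3*t) + 9*t^3 - 8*t^2 - t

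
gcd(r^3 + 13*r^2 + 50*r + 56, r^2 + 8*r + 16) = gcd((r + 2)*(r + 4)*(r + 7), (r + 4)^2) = r + 4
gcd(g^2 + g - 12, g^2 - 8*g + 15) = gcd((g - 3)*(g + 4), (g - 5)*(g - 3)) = g - 3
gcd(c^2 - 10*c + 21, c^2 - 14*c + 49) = c - 7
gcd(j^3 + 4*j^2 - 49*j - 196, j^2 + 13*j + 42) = j + 7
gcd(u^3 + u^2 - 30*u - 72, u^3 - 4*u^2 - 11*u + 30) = u + 3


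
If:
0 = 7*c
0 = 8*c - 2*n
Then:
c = 0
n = 0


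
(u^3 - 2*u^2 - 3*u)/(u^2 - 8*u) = (u^2 - 2*u - 3)/(u - 8)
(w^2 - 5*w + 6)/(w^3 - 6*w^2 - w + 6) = (w^2 - 5*w + 6)/(w^3 - 6*w^2 - w + 6)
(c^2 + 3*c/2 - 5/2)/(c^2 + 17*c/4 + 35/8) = 4*(c - 1)/(4*c + 7)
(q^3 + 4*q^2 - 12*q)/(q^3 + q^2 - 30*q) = (q - 2)/(q - 5)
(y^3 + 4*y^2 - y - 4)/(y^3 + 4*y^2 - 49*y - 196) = (y^2 - 1)/(y^2 - 49)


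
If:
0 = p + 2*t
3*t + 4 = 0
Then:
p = 8/3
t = -4/3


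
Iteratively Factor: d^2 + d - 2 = (d - 1)*(d + 2)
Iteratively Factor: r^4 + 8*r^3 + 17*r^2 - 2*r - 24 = (r - 1)*(r^3 + 9*r^2 + 26*r + 24) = (r - 1)*(r + 4)*(r^2 + 5*r + 6) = (r - 1)*(r + 2)*(r + 4)*(r + 3)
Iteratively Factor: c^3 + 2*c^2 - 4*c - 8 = (c + 2)*(c^2 - 4) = (c - 2)*(c + 2)*(c + 2)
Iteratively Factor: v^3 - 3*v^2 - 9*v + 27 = (v - 3)*(v^2 - 9) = (v - 3)*(v + 3)*(v - 3)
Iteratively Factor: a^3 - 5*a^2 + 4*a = (a)*(a^2 - 5*a + 4) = a*(a - 4)*(a - 1)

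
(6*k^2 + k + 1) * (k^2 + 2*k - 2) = 6*k^4 + 13*k^3 - 9*k^2 - 2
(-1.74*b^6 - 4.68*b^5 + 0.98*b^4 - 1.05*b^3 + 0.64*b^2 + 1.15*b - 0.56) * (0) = 0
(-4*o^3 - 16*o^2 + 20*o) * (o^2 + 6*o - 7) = -4*o^5 - 40*o^4 - 48*o^3 + 232*o^2 - 140*o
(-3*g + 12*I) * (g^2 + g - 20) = -3*g^3 - 3*g^2 + 12*I*g^2 + 60*g + 12*I*g - 240*I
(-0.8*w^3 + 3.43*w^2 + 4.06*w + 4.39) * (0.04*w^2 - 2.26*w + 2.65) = -0.032*w^5 + 1.9452*w^4 - 9.7094*w^3 + 0.089500000000001*w^2 + 0.8376*w + 11.6335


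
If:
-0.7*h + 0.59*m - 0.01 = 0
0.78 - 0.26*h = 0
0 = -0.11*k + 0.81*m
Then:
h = 3.00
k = 26.33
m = 3.58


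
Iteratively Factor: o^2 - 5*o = (o)*(o - 5)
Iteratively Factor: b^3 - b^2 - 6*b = (b)*(b^2 - b - 6) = b*(b + 2)*(b - 3)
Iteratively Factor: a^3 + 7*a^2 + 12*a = (a + 4)*(a^2 + 3*a) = a*(a + 4)*(a + 3)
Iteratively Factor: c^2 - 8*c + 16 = (c - 4)*(c - 4)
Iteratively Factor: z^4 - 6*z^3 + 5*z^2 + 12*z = (z - 4)*(z^3 - 2*z^2 - 3*z) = (z - 4)*(z + 1)*(z^2 - 3*z) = (z - 4)*(z - 3)*(z + 1)*(z)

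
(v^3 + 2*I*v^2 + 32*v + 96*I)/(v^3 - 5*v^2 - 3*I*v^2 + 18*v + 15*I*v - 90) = (v^2 + 8*I*v - 16)/(v^2 + v*(-5 + 3*I) - 15*I)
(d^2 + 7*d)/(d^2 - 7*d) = (d + 7)/(d - 7)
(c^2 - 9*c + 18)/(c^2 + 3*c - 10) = (c^2 - 9*c + 18)/(c^2 + 3*c - 10)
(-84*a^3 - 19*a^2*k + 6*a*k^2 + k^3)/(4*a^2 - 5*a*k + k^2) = (-21*a^2 - 10*a*k - k^2)/(a - k)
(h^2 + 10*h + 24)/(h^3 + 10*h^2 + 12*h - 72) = (h + 4)/(h^2 + 4*h - 12)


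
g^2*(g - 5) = g^3 - 5*g^2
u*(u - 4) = u^2 - 4*u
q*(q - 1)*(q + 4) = q^3 + 3*q^2 - 4*q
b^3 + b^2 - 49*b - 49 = (b - 7)*(b + 1)*(b + 7)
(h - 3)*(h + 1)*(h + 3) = h^3 + h^2 - 9*h - 9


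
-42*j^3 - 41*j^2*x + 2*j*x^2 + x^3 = (-6*j + x)*(j + x)*(7*j + x)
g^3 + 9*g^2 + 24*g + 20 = (g + 2)^2*(g + 5)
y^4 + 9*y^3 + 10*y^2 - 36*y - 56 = (y - 2)*(y + 2)^2*(y + 7)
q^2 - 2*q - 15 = (q - 5)*(q + 3)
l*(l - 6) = l^2 - 6*l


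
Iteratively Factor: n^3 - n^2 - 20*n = (n + 4)*(n^2 - 5*n) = (n - 5)*(n + 4)*(n)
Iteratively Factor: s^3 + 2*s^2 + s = (s + 1)*(s^2 + s) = s*(s + 1)*(s + 1)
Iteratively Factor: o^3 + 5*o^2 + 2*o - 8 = (o + 4)*(o^2 + o - 2) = (o + 2)*(o + 4)*(o - 1)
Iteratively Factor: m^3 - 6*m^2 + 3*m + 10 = (m - 2)*(m^2 - 4*m - 5) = (m - 2)*(m + 1)*(m - 5)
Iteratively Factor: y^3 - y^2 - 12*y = (y - 4)*(y^2 + 3*y) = (y - 4)*(y + 3)*(y)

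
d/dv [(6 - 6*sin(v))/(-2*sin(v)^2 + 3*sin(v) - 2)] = 6*(4*sin(v) + cos(2*v) - 2)*cos(v)/(-3*sin(v) - cos(2*v) + 3)^2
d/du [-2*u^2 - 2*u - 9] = -4*u - 2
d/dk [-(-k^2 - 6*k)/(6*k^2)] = -1/k^2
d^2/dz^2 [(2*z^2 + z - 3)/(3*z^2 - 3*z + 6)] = 2*(3*z^3 - 21*z^2 + 3*z + 13)/(3*(z^6 - 3*z^5 + 9*z^4 - 13*z^3 + 18*z^2 - 12*z + 8))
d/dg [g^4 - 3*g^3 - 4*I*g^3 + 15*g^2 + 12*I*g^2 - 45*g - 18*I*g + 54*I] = 4*g^3 + g^2*(-9 - 12*I) + g*(30 + 24*I) - 45 - 18*I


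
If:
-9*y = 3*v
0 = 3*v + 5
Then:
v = -5/3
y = 5/9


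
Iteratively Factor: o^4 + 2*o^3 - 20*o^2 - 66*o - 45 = (o + 3)*(o^3 - o^2 - 17*o - 15) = (o + 3)^2*(o^2 - 4*o - 5) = (o + 1)*(o + 3)^2*(o - 5)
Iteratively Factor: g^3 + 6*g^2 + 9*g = (g + 3)*(g^2 + 3*g) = g*(g + 3)*(g + 3)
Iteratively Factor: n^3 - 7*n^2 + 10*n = (n - 2)*(n^2 - 5*n) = (n - 5)*(n - 2)*(n)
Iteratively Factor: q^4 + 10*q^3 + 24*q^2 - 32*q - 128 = (q + 4)*(q^3 + 6*q^2 - 32) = (q + 4)^2*(q^2 + 2*q - 8) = (q - 2)*(q + 4)^2*(q + 4)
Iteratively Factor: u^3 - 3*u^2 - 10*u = (u - 5)*(u^2 + 2*u) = (u - 5)*(u + 2)*(u)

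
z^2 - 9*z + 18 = (z - 6)*(z - 3)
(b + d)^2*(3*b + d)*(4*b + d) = 12*b^4 + 31*b^3*d + 27*b^2*d^2 + 9*b*d^3 + d^4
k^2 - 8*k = k*(k - 8)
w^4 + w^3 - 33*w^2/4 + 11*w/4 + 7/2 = (w - 2)*(w - 1)*(w + 1/2)*(w + 7/2)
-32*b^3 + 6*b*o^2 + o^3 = (-2*b + o)*(4*b + o)^2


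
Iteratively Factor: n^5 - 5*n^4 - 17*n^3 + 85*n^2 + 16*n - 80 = (n + 4)*(n^4 - 9*n^3 + 19*n^2 + 9*n - 20) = (n - 5)*(n + 4)*(n^3 - 4*n^2 - n + 4) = (n - 5)*(n - 1)*(n + 4)*(n^2 - 3*n - 4) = (n - 5)*(n - 4)*(n - 1)*(n + 4)*(n + 1)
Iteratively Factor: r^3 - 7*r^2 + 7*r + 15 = (r + 1)*(r^2 - 8*r + 15) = (r - 5)*(r + 1)*(r - 3)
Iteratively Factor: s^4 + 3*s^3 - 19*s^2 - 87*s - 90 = (s + 3)*(s^3 - 19*s - 30) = (s - 5)*(s + 3)*(s^2 + 5*s + 6) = (s - 5)*(s + 2)*(s + 3)*(s + 3)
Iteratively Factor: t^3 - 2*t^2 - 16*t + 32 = (t - 4)*(t^2 + 2*t - 8) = (t - 4)*(t + 4)*(t - 2)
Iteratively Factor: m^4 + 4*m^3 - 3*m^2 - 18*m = (m + 3)*(m^3 + m^2 - 6*m) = (m - 2)*(m + 3)*(m^2 + 3*m) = (m - 2)*(m + 3)^2*(m)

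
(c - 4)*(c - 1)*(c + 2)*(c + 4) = c^4 + c^3 - 18*c^2 - 16*c + 32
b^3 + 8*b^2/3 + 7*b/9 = b*(b + 1/3)*(b + 7/3)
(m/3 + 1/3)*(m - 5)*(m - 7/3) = m^3/3 - 19*m^2/9 + 13*m/9 + 35/9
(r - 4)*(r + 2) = r^2 - 2*r - 8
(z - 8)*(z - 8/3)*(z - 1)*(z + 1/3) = z^4 - 34*z^3/3 + 253*z^2/9 - 32*z/3 - 64/9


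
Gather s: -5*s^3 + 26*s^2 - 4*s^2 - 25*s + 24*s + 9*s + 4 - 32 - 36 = -5*s^3 + 22*s^2 + 8*s - 64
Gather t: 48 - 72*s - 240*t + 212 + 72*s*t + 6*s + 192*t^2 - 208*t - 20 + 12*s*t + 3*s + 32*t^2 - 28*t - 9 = -63*s + 224*t^2 + t*(84*s - 476) + 231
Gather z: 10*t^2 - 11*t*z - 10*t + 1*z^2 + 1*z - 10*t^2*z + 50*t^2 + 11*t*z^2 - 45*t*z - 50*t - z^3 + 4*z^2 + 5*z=60*t^2 - 60*t - z^3 + z^2*(11*t + 5) + z*(-10*t^2 - 56*t + 6)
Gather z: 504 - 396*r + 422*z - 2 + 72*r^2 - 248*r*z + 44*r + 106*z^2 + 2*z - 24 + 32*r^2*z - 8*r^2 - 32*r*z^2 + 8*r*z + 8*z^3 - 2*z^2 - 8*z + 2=64*r^2 - 352*r + 8*z^3 + z^2*(104 - 32*r) + z*(32*r^2 - 240*r + 416) + 480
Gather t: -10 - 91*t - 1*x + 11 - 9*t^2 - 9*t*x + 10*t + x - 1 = -9*t^2 + t*(-9*x - 81)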